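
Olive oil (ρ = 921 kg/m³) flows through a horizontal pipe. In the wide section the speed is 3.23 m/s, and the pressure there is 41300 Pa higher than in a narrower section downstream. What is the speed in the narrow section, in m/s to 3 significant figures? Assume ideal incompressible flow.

v₂ ≈ 10.0 m/s

With h₁ = h₂, rearranging Bernoulli gives v₂ = √(v₁² + 2ΔP/ρ).
v₂ = √(3.23² + 2·41300/921) = √(10.4 + 89.7) = 10.0 m/s.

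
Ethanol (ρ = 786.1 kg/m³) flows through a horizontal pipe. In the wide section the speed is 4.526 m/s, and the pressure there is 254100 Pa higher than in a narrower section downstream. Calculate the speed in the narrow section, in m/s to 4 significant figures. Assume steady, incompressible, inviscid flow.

With h₁ = h₂, rearranging Bernoulli gives v₂ = √(v₁² + 2ΔP/ρ).
v₂ = √(4.526² + 2·254100/786.1) = √(20.48 + 646.5) = 25.83 m/s.

v₂ = 25.83 m/s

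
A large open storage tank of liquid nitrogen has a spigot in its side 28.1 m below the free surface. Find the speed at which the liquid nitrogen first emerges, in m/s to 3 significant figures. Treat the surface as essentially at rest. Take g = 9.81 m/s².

With the surface at rest and both surface and jet at atmospheric pressure, Bernoulli gives ρg h = ½ρv², so v = √(2gh) = √(2·9.81·28.1) = 23.5 m/s.

v ≈ 23.5 m/s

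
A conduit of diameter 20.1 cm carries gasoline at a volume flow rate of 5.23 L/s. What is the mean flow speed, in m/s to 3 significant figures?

0.165 m/s

Q = 5.23 L/s = 0.00523 m³/s.
v = Q/A = 0.00523 / 0.0317 = 0.165 m/s.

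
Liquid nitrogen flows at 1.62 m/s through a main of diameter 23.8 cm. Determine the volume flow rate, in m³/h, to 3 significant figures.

259 m³/h

Q = A·v = 0.0445 m² × 1.62 m/s = 0.0721 m³/s.
Converting: 0.0721 m³/s × 3600 = 259 m³/h.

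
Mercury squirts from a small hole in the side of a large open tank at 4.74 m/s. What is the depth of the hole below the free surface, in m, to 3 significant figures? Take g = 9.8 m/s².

h ≈ 1.15 m

For a small hole in a large open tank, ½v² = gh, giving h = v²/(2g).
h = 4.74²/(2·9.8) = 22.5/19.60 = 1.15 m.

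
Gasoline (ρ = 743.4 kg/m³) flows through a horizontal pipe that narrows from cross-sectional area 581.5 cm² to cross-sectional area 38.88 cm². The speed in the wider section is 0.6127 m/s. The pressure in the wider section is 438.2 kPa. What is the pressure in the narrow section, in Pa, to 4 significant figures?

407100 Pa

Continuity gives A₁v₁ = A₂v₂, so v₂ = (581.5 cm²)/(38.88 cm²) × 0.6127 m/s = 9.164 m/s.
With no height change, Bernoulli's equation is P₁ + ½ρv₁² = P₂ + ½ρv₂².
P₂ = P₁ − ½ρ(v₂² − v₁²) = 438200 − ½·743.4·(9.164² − 0.6127²) = 438200 − 31070 = 407100 Pa.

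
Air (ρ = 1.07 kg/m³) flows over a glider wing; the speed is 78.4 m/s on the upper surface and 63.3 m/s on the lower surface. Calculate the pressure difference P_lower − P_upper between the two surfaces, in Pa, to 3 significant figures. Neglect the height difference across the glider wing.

ΔP ≈ 1140 Pa

With negligible Δh, P + ½ρv² is constant, so P_low − P_up = ½ρ(v_up² − v_low²).
ΔP = ½·1.07·(78.4² − 63.3²) = 1140 Pa.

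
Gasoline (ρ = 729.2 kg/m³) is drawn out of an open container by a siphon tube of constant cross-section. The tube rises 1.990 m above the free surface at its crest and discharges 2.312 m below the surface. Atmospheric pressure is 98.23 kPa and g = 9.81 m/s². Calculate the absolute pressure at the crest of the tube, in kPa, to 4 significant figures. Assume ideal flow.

The outlet speed comes from Torricelli: v = √(2g·2.312) = 6.735 m/s.
With constant cross-section the crest speed equals v; applying Bernoulli from the surface up to the crest, P_top = P_atm − ½ρv² − ρg·h_top.
P_top = 98230 − ½·729.2·6.735² − 729.2·9.81·1.990 = 67460 Pa.

P_top ≈ 67.46 kPa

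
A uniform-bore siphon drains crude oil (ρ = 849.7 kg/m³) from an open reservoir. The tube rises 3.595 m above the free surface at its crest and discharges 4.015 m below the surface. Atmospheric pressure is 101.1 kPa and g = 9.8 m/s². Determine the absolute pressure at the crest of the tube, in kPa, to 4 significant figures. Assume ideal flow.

P_top = 37.73 kPa

Bernoulli surface→outlet gives ½v² = g·h_out, so v = √(2·9.8·4.015) = 8.871 m/s.
With constant cross-section the crest speed equals v; applying Bernoulli from the surface up to the crest, P_top = P_atm − ½ρv² − ρg·h_top.
P_top = 101100 − ½·849.7·8.871² − 849.7·9.8·3.595 = 37730 Pa.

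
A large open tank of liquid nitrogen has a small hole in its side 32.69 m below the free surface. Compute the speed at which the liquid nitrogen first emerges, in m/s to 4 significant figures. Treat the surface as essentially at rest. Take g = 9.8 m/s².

v ≈ 25.31 m/s

The surface is effectively still and both ends are open, so ½v² = gh and v = √(2·9.8·32.69) = 25.31 m/s.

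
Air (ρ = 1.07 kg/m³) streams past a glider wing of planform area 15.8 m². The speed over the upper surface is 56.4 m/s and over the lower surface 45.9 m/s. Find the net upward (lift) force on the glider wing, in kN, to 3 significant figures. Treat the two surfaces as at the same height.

With equal heights on the two surfaces, Bernoulli gives P_lower − P_upper = ½ρ(v_upper² − v_lower²).
ΔP = ½·1.07·(56.4² − 45.9²) = 575 Pa.
Lift = ΔP · A = 575 × 15.8 = 9080 N.

F = 9.08 kN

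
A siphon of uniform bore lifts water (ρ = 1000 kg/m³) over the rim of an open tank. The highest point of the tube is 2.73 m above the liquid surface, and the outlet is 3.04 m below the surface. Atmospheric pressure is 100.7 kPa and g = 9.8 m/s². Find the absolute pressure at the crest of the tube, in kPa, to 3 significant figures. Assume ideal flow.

The outlet speed comes from Torricelli: v = √(2g·3.04) = 7.72 m/s.
The bore is uniform, so the speed at the crest is the same v. Bernoulli surface→crest: P_atm = P_top + ½ρv² + ρg·h_top.
P_top = 100700 − ½·1000·7.72² − 1000·9.8·2.73 = 44200 Pa.

44.2 kPa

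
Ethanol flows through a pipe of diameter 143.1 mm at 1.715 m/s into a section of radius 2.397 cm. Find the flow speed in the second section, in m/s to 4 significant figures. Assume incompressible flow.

The volume flow rate is constant, so v₂ = (A₁/A₂)v₁ = (160.8/18.05)·1.715 = 15.28 m/s.

v₂ ≈ 15.28 m/s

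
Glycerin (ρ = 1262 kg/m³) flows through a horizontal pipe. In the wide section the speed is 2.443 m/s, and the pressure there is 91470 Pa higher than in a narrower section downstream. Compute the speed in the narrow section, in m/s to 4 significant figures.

Along the level pipe P + ½ρv² is conserved, hence v₂² = v₁² + 2(P₁ − P₂)/ρ.
v₂ = √(2.443² + 2·91470/1262) = √(5.968 + 145.0) = 12.29 m/s.

v₂ ≈ 12.29 m/s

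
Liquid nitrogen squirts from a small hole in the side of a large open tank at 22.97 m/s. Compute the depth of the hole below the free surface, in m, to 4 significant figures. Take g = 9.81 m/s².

Inverting v = √(2gh) gives h = v² / 2g.
h = 22.97²/(2·9.81) = 527.6/19.62 = 26.89 m.

h ≈ 26.89 m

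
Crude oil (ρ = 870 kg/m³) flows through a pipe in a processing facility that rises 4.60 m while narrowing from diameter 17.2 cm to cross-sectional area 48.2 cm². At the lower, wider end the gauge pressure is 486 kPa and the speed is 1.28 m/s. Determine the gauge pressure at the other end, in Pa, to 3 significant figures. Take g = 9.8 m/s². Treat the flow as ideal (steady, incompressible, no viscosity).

The volume flow rate is constant, so v₂ = (A₁/A₂)v₁ = (232/48.2)·1.28 = 6.17 m/s.
Bernoulli: P₁ + ½ρv₁² + ρg h₁ = P₂ + ½ρv₂² + ρg h₂, so P₂ = P₁ + ½ρ(v₁² − v₂²) − ρg(h₂ − h₁).
P₂ = 486000 + ½·870·(1.28² − 6.17²) − 870·9.8·(+4.60) = 486000 + (-15800) − (39200) = 431000 Pa.

P₂ ≈ 431000 Pa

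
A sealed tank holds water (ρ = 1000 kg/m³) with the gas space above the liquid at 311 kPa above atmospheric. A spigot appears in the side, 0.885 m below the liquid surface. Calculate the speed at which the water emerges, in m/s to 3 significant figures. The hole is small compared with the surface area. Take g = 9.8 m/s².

25.3 m/s

Take point 1 at the surface (v₁ ≈ 0) and point 2 at the hole (at atmospheric pressure). Bernoulli: P₁ + ρg h = P_atm + ½ρv₂².
With P₁ − P_atm = 311000 Pa, v₂ = √(2gh + 2ΔP/ρ) = √(2·9.8·0.885 + 2·311000/1000) = 25.3 m/s.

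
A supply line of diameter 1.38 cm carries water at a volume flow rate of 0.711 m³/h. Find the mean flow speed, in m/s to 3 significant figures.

v ≈ 1.32 m/s

Q = 0.711 m³/h = 0.000198 m³/s.
v = Q/A = 0.000198 / 0.000150 = 1.32 m/s.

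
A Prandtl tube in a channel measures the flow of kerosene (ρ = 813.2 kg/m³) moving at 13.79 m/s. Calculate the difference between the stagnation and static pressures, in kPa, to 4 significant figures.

ΔP = 77.32 kPa

At the stagnation point the flow is brought to rest, so Bernoulli gives P_stag − P_static = ½ρv².
ΔP = ½·813.2·13.79² = 77320 Pa.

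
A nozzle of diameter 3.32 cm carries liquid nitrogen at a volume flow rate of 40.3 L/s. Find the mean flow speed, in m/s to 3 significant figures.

Q = 40.3 L/s = 0.0403 m³/s.
v = Q/A = 0.0403 / 0.000866 = 46.6 m/s.

v ≈ 46.6 m/s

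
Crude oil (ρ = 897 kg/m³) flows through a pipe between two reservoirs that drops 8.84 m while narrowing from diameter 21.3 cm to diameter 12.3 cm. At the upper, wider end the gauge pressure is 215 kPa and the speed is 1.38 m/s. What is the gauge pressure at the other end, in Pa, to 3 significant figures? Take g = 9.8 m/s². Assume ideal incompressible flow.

Mass conservation (A₁v₁ = A₂v₂) gives v₂ = 1.38 × 356/119 = 4.14 m/s.
Energy conservation along the streamline gives P₂ = P₁ − ½ρ(v₂² − v₁²) − ρg(h₂ − h₁).
P₂ = 215000 + ½·897·(1.38² − 4.14²) − 897·9.8·(−8.84) = 215000 + (-6830) − (-77700) = 286000 Pa.

286000 Pa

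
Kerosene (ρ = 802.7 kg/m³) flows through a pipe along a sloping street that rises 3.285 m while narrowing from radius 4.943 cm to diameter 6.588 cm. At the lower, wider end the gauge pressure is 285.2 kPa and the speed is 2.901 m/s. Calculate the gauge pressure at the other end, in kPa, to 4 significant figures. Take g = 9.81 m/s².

P₂ = 245.6 kPa

By continuity, v₂ = v₁·A₁/A₂ = 2.901·(76.76/34.09) = 6.533 m/s.
Bernoulli: P₁ + ½ρv₁² + ρg h₁ = P₂ + ½ρv₂² + ρg h₂, so P₂ = P₁ + ½ρ(v₁² − v₂²) − ρg(h₂ − h₁).
P₂ = 285200 + ½·802.7·(2.901² − 6.533²) − 802.7·9.81·(+3.285) = 285200 + (-13750) − (25870) = 245600 Pa.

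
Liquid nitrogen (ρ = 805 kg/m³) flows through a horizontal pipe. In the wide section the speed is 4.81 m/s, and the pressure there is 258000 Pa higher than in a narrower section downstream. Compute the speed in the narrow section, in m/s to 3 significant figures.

Horizontal Bernoulli: P₁ + ½ρv₁² = P₂ + ½ρv₂², so v₂² = v₁² + 2(P₁ − P₂)/ρ.
v₂ = √(4.81² + 2·258000/805) = √(23.1 + 641) = 25.8 m/s.

v₂ ≈ 25.8 m/s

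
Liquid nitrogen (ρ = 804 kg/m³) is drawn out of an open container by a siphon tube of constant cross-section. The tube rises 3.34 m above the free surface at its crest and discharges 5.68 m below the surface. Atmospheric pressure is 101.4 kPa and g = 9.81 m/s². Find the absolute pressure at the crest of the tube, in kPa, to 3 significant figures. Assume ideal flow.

P_top = 30.3 kPa

The outlet speed comes from Torricelli: v = √(2g·5.68) = 10.6 m/s.
Continuity keeps v the same throughout the tube; from surface to crest, P_atm + 0 = P_top + ½ρv² + ρg·h_top.
P_top = 101400 − ½·804·10.6² − 804·9.81·3.34 = 30300 Pa.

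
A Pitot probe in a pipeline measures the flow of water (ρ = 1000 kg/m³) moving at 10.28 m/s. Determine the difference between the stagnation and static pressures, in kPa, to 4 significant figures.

The dynamic pressure equals the rise in static pressure at the stagnation point: ΔP = ½ρv².
ΔP = ½·1000·10.28² = 52840 Pa.

ΔP ≈ 52.84 kPa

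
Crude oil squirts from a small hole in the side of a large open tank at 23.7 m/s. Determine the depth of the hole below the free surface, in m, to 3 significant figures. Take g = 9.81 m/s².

Inverting v = √(2gh) gives h = v² / 2g.
h = 23.7²/(2·9.81) = 562/19.62 = 28.6 m.

28.6 m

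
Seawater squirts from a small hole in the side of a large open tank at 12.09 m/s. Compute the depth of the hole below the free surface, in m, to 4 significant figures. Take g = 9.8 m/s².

7.458 m

Torricelli: v = √(2gh), so h = v²/(2g).
h = 12.09²/(2·9.8) = 146.2/19.60 = 7.458 m.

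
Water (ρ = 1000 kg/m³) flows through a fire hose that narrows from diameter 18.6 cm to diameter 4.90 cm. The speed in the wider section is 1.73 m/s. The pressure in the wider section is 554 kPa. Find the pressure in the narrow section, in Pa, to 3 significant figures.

P₂ ≈ 245000 Pa

Continuity gives A₁v₁ = A₂v₂, so v₂ = (272 cm²)/(18.9 cm²) × 1.73 m/s = 24.9 m/s.
Along the horizontal streamline, P + ½ρv² is constant.
P₂ = P₁ − ½ρ(v₂² − v₁²) = 554000 − ½·1000·(24.9² − 1.73²) = 554000 − 309000 = 245000 Pa.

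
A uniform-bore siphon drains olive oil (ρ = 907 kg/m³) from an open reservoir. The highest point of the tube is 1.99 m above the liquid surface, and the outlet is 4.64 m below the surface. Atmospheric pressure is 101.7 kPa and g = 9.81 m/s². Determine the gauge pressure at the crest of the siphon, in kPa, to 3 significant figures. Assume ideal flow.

-59.0 kPa

The outlet speed comes from Torricelli: v = √(2g·4.64) = 9.54 m/s.
The bore is uniform, so the speed at the crest is the same v. Bernoulli surface→crest: P_atm = P_top + ½ρv² + ρg·h_top.
P_top = 101700 − ½·907·9.54² − 907·9.81·1.99 = 42700 Pa. So P_gauge = P_top − P_atm = -59000 Pa.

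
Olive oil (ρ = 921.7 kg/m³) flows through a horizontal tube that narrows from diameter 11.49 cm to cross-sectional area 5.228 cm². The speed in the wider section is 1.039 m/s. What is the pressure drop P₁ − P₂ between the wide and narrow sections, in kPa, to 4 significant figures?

Continuity gives A₁v₁ = A₂v₂, so v₂ = (103.7 cm²)/(5.228 cm²) × 1.039 m/s = 20.61 m/s.
The pipe is horizontal, so Bernoulli reduces to P₁ + ½ρv₁² = P₂ + ½ρv₂².
P₁ − P₂ = ½·921.7·(20.61² − 1.039²) = ½·921.7·423.6 = 195200 Pa.

ΔP = 195.2 kPa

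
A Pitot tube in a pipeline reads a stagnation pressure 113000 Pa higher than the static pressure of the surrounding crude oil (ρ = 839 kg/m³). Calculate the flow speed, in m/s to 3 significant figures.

The dynamic pressure equals the rise in static pressure at the stagnation point: ΔP = ½ρv².
v = √(2ΔP/ρ) = √(2·113000/839) = 16.4 m/s.

v ≈ 16.4 m/s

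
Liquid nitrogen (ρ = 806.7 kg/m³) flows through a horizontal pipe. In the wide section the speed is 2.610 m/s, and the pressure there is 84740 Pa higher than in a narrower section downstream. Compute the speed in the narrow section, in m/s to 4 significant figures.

Horizontal Bernoulli: P₁ + ½ρv₁² = P₂ + ½ρv₂², so v₂² = v₁² + 2(P₁ − P₂)/ρ.
v₂ = √(2.610² + 2·84740/806.7) = √(6.812 + 210.1) = 14.73 m/s.

v₂ ≈ 14.73 m/s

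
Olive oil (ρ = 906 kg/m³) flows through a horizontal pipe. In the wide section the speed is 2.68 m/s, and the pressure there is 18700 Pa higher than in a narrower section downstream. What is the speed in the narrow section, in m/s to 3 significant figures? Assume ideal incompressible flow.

With h₁ = h₂, rearranging Bernoulli gives v₂ = √(v₁² + 2ΔP/ρ).
v₂ = √(2.68² + 2·18700/906) = √(7.18 + 41.3) = 6.96 m/s.

v₂ = 6.96 m/s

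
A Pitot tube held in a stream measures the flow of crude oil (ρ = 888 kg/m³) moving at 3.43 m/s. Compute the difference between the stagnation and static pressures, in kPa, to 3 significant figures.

5.22 kPa

At the stagnation point the flow is brought to rest, so Bernoulli gives P_stag − P_static = ½ρv².
ΔP = ½·888·3.43² = 5220 Pa.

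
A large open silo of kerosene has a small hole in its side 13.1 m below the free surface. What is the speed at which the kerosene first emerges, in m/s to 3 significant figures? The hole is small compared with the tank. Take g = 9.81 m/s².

Bernoulli from surface to hole (P equal, v_surface ≈ 0): v = √(2gh) = √(2×9.81×13.1) = 16.0 m/s.

v = 16.0 m/s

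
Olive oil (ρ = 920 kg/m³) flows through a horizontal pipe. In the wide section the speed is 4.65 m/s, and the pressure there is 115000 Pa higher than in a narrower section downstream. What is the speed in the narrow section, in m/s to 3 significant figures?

With h₁ = h₂, rearranging Bernoulli gives v₂ = √(v₁² + 2ΔP/ρ).
v₂ = √(4.65² + 2·115000/920) = √(21.6 + 250) = 16.5 m/s.

v₂ = 16.5 m/s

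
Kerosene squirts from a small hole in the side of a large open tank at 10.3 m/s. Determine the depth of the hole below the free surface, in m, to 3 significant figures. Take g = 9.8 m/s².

5.41 m

Inverting v = √(2gh) gives h = v² / 2g.
h = 10.3²/(2·9.8) = 106/19.60 = 5.41 m.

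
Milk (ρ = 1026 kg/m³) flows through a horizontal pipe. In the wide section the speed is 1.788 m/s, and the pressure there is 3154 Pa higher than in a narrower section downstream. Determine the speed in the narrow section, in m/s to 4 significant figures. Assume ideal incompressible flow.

v₂ ≈ 3.057 m/s

With h₁ = h₂, rearranging Bernoulli gives v₂ = √(v₁² + 2ΔP/ρ).
v₂ = √(1.788² + 2·3154/1026) = √(3.197 + 6.148) = 3.057 m/s.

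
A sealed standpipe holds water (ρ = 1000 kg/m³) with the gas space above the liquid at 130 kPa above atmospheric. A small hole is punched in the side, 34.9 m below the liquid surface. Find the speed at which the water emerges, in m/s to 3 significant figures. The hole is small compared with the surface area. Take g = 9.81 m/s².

Take point 1 at the surface (v₁ ≈ 0) and point 2 at the hole (at atmospheric pressure). Bernoulli: P₁ + ρg h = P_atm + ½ρv₂².
With P₁ − P_atm = 130000 Pa, v₂ = √(2gh + 2ΔP/ρ) = √(2·9.81·34.9 + 2·130000/1000) = 30.7 m/s.

v ≈ 30.7 m/s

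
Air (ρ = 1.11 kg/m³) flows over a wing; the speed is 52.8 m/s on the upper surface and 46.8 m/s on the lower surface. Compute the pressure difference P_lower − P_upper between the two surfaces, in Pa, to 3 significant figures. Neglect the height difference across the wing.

ΔP = 332 Pa

With negligible Δh, P + ½ρv² is constant, so P_low − P_up = ½ρ(v_up² − v_low²).
ΔP = ½·1.11·(52.8² − 46.8²) = 332 Pa.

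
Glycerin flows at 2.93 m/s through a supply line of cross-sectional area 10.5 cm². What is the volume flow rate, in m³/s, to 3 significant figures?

Q = 0.00308 m³/s

Q = A·v = 0.00105 m² × 2.93 m/s = 0.00308 m³/s.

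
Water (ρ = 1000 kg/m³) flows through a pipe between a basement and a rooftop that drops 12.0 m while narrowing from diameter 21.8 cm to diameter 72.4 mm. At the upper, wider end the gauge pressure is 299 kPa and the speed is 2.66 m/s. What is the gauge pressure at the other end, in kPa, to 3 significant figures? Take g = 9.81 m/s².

P₂ = 129 kPa

Mass conservation (A₁v₁ = A₂v₂) gives v₂ = 2.66 × 373/41.2 = 24.1 m/s.
Bernoulli: P₁ + ½ρv₁² + ρg h₁ = P₂ + ½ρv₂² + ρg h₂, so P₂ = P₁ + ½ρ(v₁² − v₂²) − ρg(h₂ − h₁).
P₂ = 299000 + ½·1000·(2.66² − 24.1²) − 1000·9.81·(−12.0) = 299000 + (-287000) − (-118000) = 129000 Pa.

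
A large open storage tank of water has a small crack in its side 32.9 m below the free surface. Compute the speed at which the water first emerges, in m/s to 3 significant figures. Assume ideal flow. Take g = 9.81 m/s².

v ≈ 25.4 m/s

Torricelli's result v = √(2gh) gives v = √(2·9.81·32.9) = 25.4 m/s.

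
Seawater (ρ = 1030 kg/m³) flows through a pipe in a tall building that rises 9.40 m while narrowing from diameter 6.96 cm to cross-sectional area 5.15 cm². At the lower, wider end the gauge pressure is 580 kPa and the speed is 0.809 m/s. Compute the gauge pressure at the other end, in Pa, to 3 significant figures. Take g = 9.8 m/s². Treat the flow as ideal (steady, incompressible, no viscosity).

The volume flow rate is constant, so v₂ = (A₁/A₂)v₁ = (38.0/5.15)·0.809 = 5.98 m/s.
Energy conservation along the streamline gives P₂ = P₁ − ½ρ(v₂² − v₁²) − ρg(h₂ − h₁).
P₂ = 580000 + ½·1030·(0.809² − 5.98²) − 1030·9.8·(+9.40) = 580000 + (-18100) − (94900) = 467000 Pa.

P₂ = 467000 Pa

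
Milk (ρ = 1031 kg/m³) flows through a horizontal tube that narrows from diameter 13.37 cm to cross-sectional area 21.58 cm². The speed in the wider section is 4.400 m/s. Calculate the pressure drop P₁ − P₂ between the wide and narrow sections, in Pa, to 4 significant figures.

ΔP = 412400 Pa

By continuity, v₂ = v₁·A₁/A₂ = 4.400·(140.4/21.58) = 28.63 m/s.
Along the horizontal streamline, P + ½ρv² is constant.
P₁ − P₂ = ½·1031·(28.63² − 4.400²) = ½·1031·800.1 = 412400 Pa.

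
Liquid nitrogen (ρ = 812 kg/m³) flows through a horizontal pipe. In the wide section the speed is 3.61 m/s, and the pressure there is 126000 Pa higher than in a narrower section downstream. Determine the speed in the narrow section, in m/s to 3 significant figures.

Horizontal Bernoulli: P₁ + ½ρv₁² = P₂ + ½ρv₂², so v₂² = v₁² + 2(P₁ − P₂)/ρ.
v₂ = √(3.61² + 2·126000/812) = √(13.0 + 310) = 18.0 m/s.

v₂ ≈ 18.0 m/s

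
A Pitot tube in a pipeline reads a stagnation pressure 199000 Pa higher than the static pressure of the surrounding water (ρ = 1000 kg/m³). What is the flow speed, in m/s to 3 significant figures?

Bernoulli between the free stream and the stagnation point: ½ρv² = P_stag − P_static.
v = √(2ΔP/ρ) = √(2·199000/1000) = 19.9 m/s.

19.9 m/s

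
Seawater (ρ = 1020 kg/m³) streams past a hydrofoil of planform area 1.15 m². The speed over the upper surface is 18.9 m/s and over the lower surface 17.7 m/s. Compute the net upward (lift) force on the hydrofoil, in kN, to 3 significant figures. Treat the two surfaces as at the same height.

With equal heights on the two surfaces, Bernoulli gives P_lower − P_upper = ½ρ(v_upper² − v_lower²).
ΔP = ½·1020·(18.9² − 17.7²) = 22400 Pa.
Lift = ΔP · A = 22400 × 1.15 = 25800 N.

F ≈ 25.8 kN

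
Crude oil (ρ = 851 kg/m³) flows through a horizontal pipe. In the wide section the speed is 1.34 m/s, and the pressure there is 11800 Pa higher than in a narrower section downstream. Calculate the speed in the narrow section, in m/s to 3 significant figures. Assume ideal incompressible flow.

v₂ ≈ 5.43 m/s

Horizontal Bernoulli: P₁ + ½ρv₁² = P₂ + ½ρv₂², so v₂² = v₁² + 2(P₁ − P₂)/ρ.
v₂ = √(1.34² + 2·11800/851) = √(1.80 + 27.7) = 5.43 m/s.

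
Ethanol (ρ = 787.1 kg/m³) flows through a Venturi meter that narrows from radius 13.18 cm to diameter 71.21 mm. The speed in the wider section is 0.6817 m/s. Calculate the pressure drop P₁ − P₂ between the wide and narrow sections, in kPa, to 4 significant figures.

34.16 kPa

The volume flow rate is constant, so v₂ = (A₁/A₂)v₁ = (545.7/39.83)·0.6817 = 9.341 m/s.
Along the horizontal streamline, P + ½ρv² is constant.
P₁ − P₂ = ½·787.1·(9.341² − 0.6817²) = ½·787.1·86.79 = 34160 Pa.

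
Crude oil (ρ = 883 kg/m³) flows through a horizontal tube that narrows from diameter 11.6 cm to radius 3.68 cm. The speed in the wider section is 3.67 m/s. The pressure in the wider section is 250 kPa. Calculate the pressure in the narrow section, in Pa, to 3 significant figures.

Mass conservation (A₁v₁ = A₂v₂) gives v₂ = 3.67 × 106/42.5 = 9.12 m/s.
Bernoulli (h₁ = h₂): P₁ − P₂ = ½ρ(v₂² − v₁²).
P₂ = P₁ − ½ρ(v₂² − v₁²) = 250000 − ½·883·(9.12² − 3.67²) = 250000 − 30700 = 219000 Pa.

219000 Pa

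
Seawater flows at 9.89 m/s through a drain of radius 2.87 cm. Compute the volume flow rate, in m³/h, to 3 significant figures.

Q ≈ 92.1 m³/h

Q = A·v = 0.00259 m² × 9.89 m/s = 0.0256 m³/s.
Converting: 0.0256 m³/s × 3600 = 92.1 m³/h.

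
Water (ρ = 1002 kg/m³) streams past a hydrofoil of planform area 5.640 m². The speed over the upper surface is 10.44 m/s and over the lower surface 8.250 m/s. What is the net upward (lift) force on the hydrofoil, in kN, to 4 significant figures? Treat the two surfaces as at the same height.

The faster flow above has the lower pressure; Bernoulli (same height) gives ΔP = ½ρ(v_up² − v_low²).
ΔP = ½·1002·(10.44² − 8.250²) = 20510 Pa.
Lift = ΔP · A = 20510 × 5.640 = 115700 N.

F = 115.7 kN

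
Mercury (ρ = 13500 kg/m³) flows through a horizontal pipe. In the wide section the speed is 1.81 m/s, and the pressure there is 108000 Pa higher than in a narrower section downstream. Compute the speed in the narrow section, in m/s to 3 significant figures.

Along the level pipe P + ½ρv² is conserved, hence v₂² = v₁² + 2(P₁ − P₂)/ρ.
v₂ = √(1.81² + 2·108000/13500) = √(3.28 + 16.0) = 4.39 m/s.

v₂ ≈ 4.39 m/s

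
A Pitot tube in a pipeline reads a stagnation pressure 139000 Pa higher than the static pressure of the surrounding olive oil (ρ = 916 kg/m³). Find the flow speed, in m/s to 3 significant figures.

At the stagnation point the flow is brought to rest, so Bernoulli gives P_stag − P_static = ½ρv².
v = √(2ΔP/ρ) = √(2·139000/916) = 17.4 m/s.

17.4 m/s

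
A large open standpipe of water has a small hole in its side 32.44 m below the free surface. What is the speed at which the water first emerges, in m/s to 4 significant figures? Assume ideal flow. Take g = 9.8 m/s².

The surface is effectively still and both ends are open, so ½v² = gh and v = √(2·9.8·32.44) = 25.22 m/s.

v ≈ 25.22 m/s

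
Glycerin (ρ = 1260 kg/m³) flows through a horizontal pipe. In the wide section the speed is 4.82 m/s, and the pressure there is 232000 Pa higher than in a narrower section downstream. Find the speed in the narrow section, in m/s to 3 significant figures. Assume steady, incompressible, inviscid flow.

With h₁ = h₂, rearranging Bernoulli gives v₂ = √(v₁² + 2ΔP/ρ).
v₂ = √(4.82² + 2·232000/1260) = √(23.2 + 368) = 19.8 m/s.

v₂ = 19.8 m/s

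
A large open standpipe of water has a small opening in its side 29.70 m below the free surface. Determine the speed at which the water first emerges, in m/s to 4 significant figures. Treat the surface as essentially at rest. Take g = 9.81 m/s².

v ≈ 24.14 m/s

With the surface at rest and both surface and jet at atmospheric pressure, Bernoulli gives ρg h = ½ρv², so v = √(2gh) = √(2·9.81·29.70) = 24.14 m/s.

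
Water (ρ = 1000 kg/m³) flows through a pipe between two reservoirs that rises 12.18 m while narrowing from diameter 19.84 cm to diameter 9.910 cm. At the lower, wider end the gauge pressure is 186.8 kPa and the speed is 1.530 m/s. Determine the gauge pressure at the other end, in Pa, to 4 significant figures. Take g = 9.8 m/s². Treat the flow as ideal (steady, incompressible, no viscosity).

The volume flow rate is constant, so v₂ = (A₁/A₂)v₁ = (309.2/77.13)·1.530 = 6.132 m/s.
Bernoulli: P₁ + ½ρv₁² + ρg h₁ = P₂ + ½ρv₂² + ρg h₂, so P₂ = P₁ + ½ρ(v₁² − v₂²) − ρg(h₂ − h₁).
P₂ = 186800 + ½·1000·(1.530² − 6.132²) − 1000·9.8·(+12.18) = 186800 + (-17630) − (119400) = 49800 Pa.

P₂ ≈ 49800 Pa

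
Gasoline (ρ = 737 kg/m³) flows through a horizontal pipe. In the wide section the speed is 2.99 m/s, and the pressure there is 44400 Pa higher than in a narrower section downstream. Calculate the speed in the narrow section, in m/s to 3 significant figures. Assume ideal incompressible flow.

Along the level pipe P + ½ρv² is conserved, hence v₂² = v₁² + 2(P₁ − P₂)/ρ.
v₂ = √(2.99² + 2·44400/737) = √(8.94 + 120) = 11.4 m/s.

11.4 m/s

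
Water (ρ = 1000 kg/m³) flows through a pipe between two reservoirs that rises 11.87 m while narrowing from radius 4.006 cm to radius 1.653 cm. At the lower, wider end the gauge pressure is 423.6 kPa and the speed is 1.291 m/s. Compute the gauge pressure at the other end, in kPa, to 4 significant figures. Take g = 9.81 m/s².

Continuity gives A₁v₁ = A₂v₂, so v₂ = (50.42 cm²)/(8.584 cm²) × 1.291 m/s = 7.582 m/s.
Energy conservation along the streamline gives P₂ = P₁ − ½ρ(v₂² − v₁²) − ρg(h₂ − h₁).
P₂ = 423600 + ½·1000·(1.291² − 7.582²) − 1000·9.81·(+11.87) = 423600 + (-27910) − (116400) = 279200 Pa.

P₂ = 279.2 kPa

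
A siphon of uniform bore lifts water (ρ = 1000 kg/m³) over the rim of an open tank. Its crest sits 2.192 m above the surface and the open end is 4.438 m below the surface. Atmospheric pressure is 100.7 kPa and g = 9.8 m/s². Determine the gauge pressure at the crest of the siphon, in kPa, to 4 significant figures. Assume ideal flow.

-64.97 kPa

Bernoulli surface→outlet gives ½v² = g·h_out, so v = √(2·9.8·4.438) = 9.327 m/s.
Continuity keeps v the same throughout the tube; from surface to crest, P_atm + 0 = P_top + ½ρv² + ρg·h_top.
P_top = 100700 − ½·1000·9.327² − 1000·9.8·2.192 = 35730 Pa. So P_gauge = P_top − P_atm = -64970 Pa.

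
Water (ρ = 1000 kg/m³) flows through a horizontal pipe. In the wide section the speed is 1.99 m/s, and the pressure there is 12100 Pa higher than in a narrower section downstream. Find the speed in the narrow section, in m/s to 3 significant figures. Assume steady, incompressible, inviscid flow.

v₂ ≈ 5.31 m/s

Along the level pipe P + ½ρv² is conserved, hence v₂² = v₁² + 2(P₁ − P₂)/ρ.
v₂ = √(1.99² + 2·12100/1000) = √(3.96 + 24.2) = 5.31 m/s.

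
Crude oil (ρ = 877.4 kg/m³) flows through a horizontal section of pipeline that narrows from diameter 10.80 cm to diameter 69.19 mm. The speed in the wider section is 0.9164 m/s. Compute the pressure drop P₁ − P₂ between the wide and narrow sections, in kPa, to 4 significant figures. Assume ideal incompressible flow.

Continuity gives A₁v₁ = A₂v₂, so v₂ = (91.61 cm²)/(37.60 cm²) × 0.9164 m/s = 2.233 m/s.
Bernoulli (h₁ = h₂): P₁ − P₂ = ½ρ(v₂² − v₁²).
P₁ − P₂ = ½·877.4·(2.233² − 0.9164²) = ½·877.4·4.146 = 1819 Pa.

ΔP ≈ 1.819 kPa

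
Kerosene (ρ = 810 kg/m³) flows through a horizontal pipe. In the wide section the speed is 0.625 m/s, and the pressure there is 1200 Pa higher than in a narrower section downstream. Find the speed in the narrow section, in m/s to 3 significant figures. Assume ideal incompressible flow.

Along the level pipe P + ½ρv² is conserved, hence v₂² = v₁² + 2(P₁ − P₂)/ρ.
v₂ = √(0.625² + 2·1200/810) = √(0.391 + 2.96) = 1.83 m/s.

v₂ = 1.83 m/s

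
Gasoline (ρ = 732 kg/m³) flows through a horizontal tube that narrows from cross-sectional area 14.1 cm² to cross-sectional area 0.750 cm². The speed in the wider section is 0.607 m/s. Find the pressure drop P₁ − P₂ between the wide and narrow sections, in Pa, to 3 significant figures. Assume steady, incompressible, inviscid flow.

Continuity gives A₁v₁ = A₂v₂, so v₂ = (14.1 cm²)/(0.750 cm²) × 0.607 m/s = 11.4 m/s.
Bernoulli (h₁ = h₂): P₁ − P₂ = ½ρ(v₂² − v₁²).
P₁ − P₂ = ½·732·(11.4² − 0.607²) = ½·732·130 = 47500 Pa.

47500 Pa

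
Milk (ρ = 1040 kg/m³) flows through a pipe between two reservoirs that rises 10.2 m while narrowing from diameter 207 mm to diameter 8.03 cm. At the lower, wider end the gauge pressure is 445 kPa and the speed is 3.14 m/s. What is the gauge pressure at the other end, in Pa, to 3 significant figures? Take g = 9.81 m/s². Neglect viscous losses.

120000 Pa

By continuity, v₂ = v₁·A₁/A₂ = 3.14·(337/50.6) = 20.9 m/s.
Energy conservation along the streamline gives P₂ = P₁ − ½ρ(v₂² − v₁²) − ρg(h₂ − h₁).
P₂ = 445000 + ½·1040·(3.14² − 20.9²) − 1040·9.81·(+10.2) = 445000 + (-221000) − (104000) = 120000 Pa.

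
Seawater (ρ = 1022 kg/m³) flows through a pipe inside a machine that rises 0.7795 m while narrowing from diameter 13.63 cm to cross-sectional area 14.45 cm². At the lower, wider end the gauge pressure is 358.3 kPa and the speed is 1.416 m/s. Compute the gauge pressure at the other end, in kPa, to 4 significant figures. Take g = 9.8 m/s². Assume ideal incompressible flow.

The volume flow rate is constant, so v₂ = (A₁/A₂)v₁ = (145.9/14.45)·1.416 = 14.30 m/s.
Bernoulli: P₁ + ½ρv₁² + ρg h₁ = P₂ + ½ρv₂² + ρg h₂, so P₂ = P₁ + ½ρ(v₁² − v₂²) − ρg(h₂ − h₁).
P₂ = 358300 + ½·1022·(1.416² − 14.30²) − 1022·9.8·(+0.7795) = 358300 + (-103400) − (7807) = 247100 Pa.

P₂ ≈ 247.1 kPa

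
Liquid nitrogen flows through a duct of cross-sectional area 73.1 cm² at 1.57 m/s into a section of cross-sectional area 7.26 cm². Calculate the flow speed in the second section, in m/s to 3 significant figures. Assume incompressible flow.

v₂ ≈ 15.8 m/s

By continuity, v₂ = v₁·A₁/A₂ = 1.57·(73.1/7.26) = 15.8 m/s.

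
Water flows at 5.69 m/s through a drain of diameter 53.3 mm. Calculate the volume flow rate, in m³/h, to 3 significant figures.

Q = A·v = 0.00223 m² × 5.69 m/s = 0.0127 m³/s.
Converting: 0.0127 m³/s × 3600 = 45.7 m³/h.

Q ≈ 45.7 m³/h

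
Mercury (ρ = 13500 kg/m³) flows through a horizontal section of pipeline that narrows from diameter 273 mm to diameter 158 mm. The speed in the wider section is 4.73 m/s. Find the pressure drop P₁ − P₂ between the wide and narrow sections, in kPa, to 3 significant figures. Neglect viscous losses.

ΔP = 1190 kPa

Mass conservation (A₁v₁ = A₂v₂) gives v₂ = 4.73 × 585/196 = 14.1 m/s.
With no height change, Bernoulli's equation is P₁ + ½ρv₁² = P₂ + ½ρv₂².
P₁ − P₂ = ½·13500·(14.1² − 4.73²) = ½·13500·177 = 1190000 Pa.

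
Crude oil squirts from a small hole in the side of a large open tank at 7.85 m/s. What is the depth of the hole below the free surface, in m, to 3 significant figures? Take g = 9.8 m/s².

Torricelli: v = √(2gh), so h = v²/(2g).
h = 7.85²/(2·9.8) = 61.6/19.60 = 3.14 m.

3.14 m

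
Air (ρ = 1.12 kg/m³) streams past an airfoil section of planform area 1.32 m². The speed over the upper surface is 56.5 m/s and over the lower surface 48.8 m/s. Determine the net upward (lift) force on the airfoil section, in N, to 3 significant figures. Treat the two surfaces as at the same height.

The faster flow above has the lower pressure; Bernoulli (same height) gives ΔP = ½ρ(v_up² − v_low²).
ΔP = ½·1.12·(56.5² − 48.8²) = 454 Pa.
Lift = ΔP · A = 454 × 1.32 = 599 N.

F = 599 N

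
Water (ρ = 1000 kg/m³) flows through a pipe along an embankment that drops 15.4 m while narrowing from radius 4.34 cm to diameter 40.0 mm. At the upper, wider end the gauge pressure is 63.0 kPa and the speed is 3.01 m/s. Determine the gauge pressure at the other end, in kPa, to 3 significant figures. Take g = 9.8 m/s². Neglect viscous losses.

P₂ = 118 kPa

The volume flow rate is constant, so v₂ = (A₁/A₂)v₁ = (59.2/12.6)·3.01 = 14.2 m/s.
Bernoulli: P₁ + ½ρv₁² + ρg h₁ = P₂ + ½ρv₂² + ρg h₂, so P₂ = P₁ + ½ρ(v₁² − v₂²) − ρg(h₂ − h₁).
P₂ = 63000 + ½·1000·(3.01² − 14.2²) − 1000·9.8·(−15.4) = 63000 + (-95900) − (-151000) = 118000 Pa.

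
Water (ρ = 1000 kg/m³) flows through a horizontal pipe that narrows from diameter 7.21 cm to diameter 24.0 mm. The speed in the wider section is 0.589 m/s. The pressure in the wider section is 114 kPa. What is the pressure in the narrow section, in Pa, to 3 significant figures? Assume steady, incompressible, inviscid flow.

P₂ ≈ 100000 Pa

By continuity, v₂ = v₁·A₁/A₂ = 0.589·(40.8/4.52) = 5.32 m/s.
With no height change, Bernoulli's equation is P₁ + ½ρv₁² = P₂ + ½ρv₂².
P₂ = P₁ − ½ρ(v₂² − v₁²) = 114000 − ½·1000·(5.32² − 0.589²) = 114000 − 14000 = 100000 Pa.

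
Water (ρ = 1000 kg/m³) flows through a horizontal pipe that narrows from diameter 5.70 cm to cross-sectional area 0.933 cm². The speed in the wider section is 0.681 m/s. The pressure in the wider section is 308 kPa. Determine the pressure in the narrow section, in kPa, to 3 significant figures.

P₂ ≈ 135 kPa

Continuity gives A₁v₁ = A₂v₂, so v₂ = (25.5 cm²)/(0.933 cm²) × 0.681 m/s = 18.6 m/s.
Bernoulli (h₁ = h₂): P₁ − P₂ = ½ρ(v₂² − v₁²).
P₂ = P₁ − ½ρ(v₂² − v₁²) = 308000 − ½·1000·(18.6² − 0.681²) = 308000 − 173000 = 135000 Pa.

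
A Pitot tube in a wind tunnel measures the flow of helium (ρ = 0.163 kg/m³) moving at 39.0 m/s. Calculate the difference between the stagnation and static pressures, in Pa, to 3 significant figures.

At the stagnation point the flow is brought to rest, so Bernoulli gives P_stag − P_static = ½ρv².
ΔP = ½·0.163·39.0² = 124 Pa.

ΔP ≈ 124 Pa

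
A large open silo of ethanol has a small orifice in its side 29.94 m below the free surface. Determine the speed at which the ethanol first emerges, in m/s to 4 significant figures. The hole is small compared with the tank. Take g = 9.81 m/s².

Torricelli's result v = √(2gh) gives v = √(2·9.81·29.94) = 24.24 m/s.

v ≈ 24.24 m/s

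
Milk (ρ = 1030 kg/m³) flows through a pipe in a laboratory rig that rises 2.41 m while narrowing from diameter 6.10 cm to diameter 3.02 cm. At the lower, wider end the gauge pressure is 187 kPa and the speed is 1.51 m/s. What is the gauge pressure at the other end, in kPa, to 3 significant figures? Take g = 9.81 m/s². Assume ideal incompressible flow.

The volume flow rate is constant, so v₂ = (A₁/A₂)v₁ = (29.2/7.16)·1.51 = 6.16 m/s.
Bernoulli: P₁ + ½ρv₁² + ρg h₁ = P₂ + ½ρv₂² + ρg h₂, so P₂ = P₁ + ½ρ(v₁² − v₂²) − ρg(h₂ − h₁).
P₂ = 187000 + ½·1030·(1.51² − 6.16²) − 1030·9.81·(+2.41) = 187000 + (-18400) − (24400) = 144000 Pa.

P₂ ≈ 144 kPa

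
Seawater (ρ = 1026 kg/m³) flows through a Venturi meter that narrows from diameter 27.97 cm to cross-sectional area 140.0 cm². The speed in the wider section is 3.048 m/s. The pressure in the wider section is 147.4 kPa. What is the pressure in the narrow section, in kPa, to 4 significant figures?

The volume flow rate is constant, so v₂ = (A₁/A₂)v₁ = (614.4/140.0)·3.048 = 13.38 m/s.
With no height change, Bernoulli's equation is P₁ + ½ρv₁² = P₂ + ½ρv₂².
P₂ = P₁ − ½ρ(v₂² − v₁²) = 147400 − ½·1026·(13.38² − 3.048²) = 147400 − 87030 = 60370 Pa.

P₂ ≈ 60.37 kPa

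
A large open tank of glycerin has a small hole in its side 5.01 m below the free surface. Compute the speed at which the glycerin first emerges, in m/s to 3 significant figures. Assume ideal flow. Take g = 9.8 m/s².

Torricelli's result v = √(2gh) gives v = √(2·9.8·5.01) = 9.91 m/s.

9.91 m/s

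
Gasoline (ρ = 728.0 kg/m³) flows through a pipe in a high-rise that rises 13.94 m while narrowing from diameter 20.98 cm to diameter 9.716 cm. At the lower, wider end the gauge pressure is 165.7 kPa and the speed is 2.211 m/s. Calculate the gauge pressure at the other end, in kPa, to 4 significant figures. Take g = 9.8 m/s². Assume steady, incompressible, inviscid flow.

29.34 kPa

Continuity gives A₁v₁ = A₂v₂, so v₂ = (345.7 cm²)/(74.14 cm²) × 2.211 m/s = 10.31 m/s.
Bernoulli: P₁ + ½ρv₁² + ρg h₁ = P₂ + ½ρv₂² + ρg h₂, so P₂ = P₁ + ½ρ(v₁² − v₂²) − ρg(h₂ − h₁).
P₂ = 165700 + ½·728.0·(2.211² − 10.31²) − 728.0·9.8·(+13.94) = 165700 + (-36910) − (99450) = 29340 Pa.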